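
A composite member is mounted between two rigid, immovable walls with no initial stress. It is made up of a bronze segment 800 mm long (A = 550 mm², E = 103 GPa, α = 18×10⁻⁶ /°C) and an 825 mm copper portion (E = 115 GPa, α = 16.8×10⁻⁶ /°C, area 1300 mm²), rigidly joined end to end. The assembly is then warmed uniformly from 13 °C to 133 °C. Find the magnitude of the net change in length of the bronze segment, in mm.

|ΔL| ≈ 0.71 mm

With the walls removed the bar would change length by δ_free = Σ αᵢΔT Lᵢ = 18×10⁻⁶×120×800 + 16.8×10⁻⁶×120×825 = 3.391 mm.
The rigid supports impose zero overall length change; the single axial force P common to all segments must satisfy P Σ Lᵢ/(AᵢEᵢ) = δ_free.
The series flexibility is Σ Lᵢ/(AᵢEᵢ) = 800/(550×103×10³) + 825/(1300×115×10³) = 1.964×10⁻⁵ mm/N.
So P = 3.391 / 1.964×10⁻⁵ = 172.7 kN, compressive.
For the bronze segment, free thermal change = 18×10⁻⁶×120×800 = 1.728 mm and elastic change from P = 172700×800/(550×103×10³) = 2.438 mm; these oppose, so the net change is 0.71 mm (segment shortens).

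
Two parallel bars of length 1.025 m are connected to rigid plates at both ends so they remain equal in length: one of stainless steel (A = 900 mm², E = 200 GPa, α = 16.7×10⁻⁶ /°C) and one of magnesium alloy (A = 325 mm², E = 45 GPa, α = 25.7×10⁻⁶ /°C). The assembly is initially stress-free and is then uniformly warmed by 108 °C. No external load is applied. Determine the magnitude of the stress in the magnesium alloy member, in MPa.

Both members must finish at the same length. With the larger α, the magnesium alloy tends to over-expand; the plates restrain it, putting the magnesium alloy in compression and the stainless steel in tension. With no external load the two internal forces are equal and opposite, magnitude P.
Setting the final lengths equal and cancelling L: (α₁ − α₂)ΔT = P/(A₁E₁) + P/(A₂E₂).
|α₁ − α₂|·ΔT = 9×10⁻⁶ × 108 = 0.000972.
1/(A₁E₁) + 1/(A₂E₂) = 1/(900×200×10³) + 1/(325×45×10³) = 7.393×10⁻⁸ N⁻¹.
P = 0.000972 / 7.393×10⁻⁸ = 13150 N = 13.15 kN.
σ_{magnesium alloy} = P/A₂ = 13150/325 = 40.45 MPa, compressive.

σ ≈ 40.5 MPa (compressive)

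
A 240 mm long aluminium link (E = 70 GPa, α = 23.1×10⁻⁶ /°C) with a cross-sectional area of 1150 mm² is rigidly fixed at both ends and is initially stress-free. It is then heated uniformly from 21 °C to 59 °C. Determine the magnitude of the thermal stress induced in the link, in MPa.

σ ≈ 61.4 MPa (compressive)

Because both ends are immovable the net strain is zero, and the suppressed thermal strain is αΔT = 23.1×10⁻⁶ × 38 = 877.8×10⁻⁶.
σ = EαΔT = 70×10³ × 23.1×10⁻⁶ × 38 = 61.45 MPa (compressive; the link is trying to expand).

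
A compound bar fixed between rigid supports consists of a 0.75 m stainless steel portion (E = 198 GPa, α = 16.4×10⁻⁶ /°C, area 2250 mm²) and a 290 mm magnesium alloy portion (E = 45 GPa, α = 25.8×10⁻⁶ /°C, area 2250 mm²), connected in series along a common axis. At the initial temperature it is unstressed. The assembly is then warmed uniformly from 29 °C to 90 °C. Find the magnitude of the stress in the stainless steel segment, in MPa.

σ ≈ 118 MPa (compressive)

Free thermal expansion of the whole bar: Σ αᵢΔT Lᵢ = 16.4×10⁻⁶×61×750 + 25.8×10⁻⁶×61×290 = 1.207 mm.
The rigid supports impose zero overall length change; the single axial force P common to all segments must satisfy P Σ Lᵢ/(AᵢEᵢ) = δ_free.
Σ Lᵢ/(AᵢEᵢ) = 750/(2250×198×10³) + 290/(2250×45×10³) = 4.548×10⁻⁶ mm/N.
So P = 1.207 / 4.548×10⁻⁶ = 265.3 kN, compressive.
σ_{stainless steel} = P / A = 265300 / 2250 = 117.9 MPa.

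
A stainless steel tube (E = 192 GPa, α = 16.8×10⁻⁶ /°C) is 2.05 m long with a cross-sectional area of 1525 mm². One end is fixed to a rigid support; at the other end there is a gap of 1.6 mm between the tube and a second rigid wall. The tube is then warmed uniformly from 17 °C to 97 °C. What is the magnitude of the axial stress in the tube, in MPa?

Unrestrained expansion: δ_free = αΔT L = 16.8×10⁻⁶ × 80 × 2050 = 2.755 mm.
This exceeds the 1.6 mm gap, so the wall pushes back. The portion of expansion that must be recovered elastically is δ_free − gap = 2.755 − 1.6 = 1.155 mm.
Compatibility: PL/(AE) = 1.155 mm, so σ = P/A = E × (1.155/2050) = 108.2 MPa.

σ ≈ 108 MPa (compressive)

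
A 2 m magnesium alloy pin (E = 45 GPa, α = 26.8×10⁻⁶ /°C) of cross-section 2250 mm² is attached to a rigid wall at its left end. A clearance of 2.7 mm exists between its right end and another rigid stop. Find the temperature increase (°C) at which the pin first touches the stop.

ΔT ≈ 50.4 °C

Contact occurs when the free expansion equals the gap: αΔT L = 2.7 mm.
ΔT = 2.7 / (26.8×10⁻⁶ × 2000) = 50.37 °C.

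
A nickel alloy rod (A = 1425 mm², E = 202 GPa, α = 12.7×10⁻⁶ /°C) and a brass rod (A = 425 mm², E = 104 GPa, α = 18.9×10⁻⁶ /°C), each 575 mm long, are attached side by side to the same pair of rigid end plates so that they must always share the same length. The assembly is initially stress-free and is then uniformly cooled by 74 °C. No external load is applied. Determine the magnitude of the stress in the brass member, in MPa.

σ ≈ 41.4 MPa (tensile)

Equilibrium of a rigid end plate with no external load gives equal and opposite internal forces ±P in the two members. Since α_{brass} > α_{nickel alloy}, cooling drives the brass into tension and the nickel alloy into compression.
Setting the final lengths equal and cancelling L: (α₁ − α₂)ΔT = P/(A₁E₁) + P/(A₂E₂).
|α₁ − α₂|·ΔT = 6.2×10⁻⁶ × 74 = 0.0004588.
1/(A₁E₁) + 1/(A₂E₂) = 1/(1425×202×10³) + 1/(425×104×10³) = 2.61×10⁻⁸ N⁻¹.
P = 0.0004588 / 2.61×10⁻⁸ = 17580 N = 17.58 kN.
σ_{brass} = P/A₂ = 17580/425 = 41.36 MPa, tensile.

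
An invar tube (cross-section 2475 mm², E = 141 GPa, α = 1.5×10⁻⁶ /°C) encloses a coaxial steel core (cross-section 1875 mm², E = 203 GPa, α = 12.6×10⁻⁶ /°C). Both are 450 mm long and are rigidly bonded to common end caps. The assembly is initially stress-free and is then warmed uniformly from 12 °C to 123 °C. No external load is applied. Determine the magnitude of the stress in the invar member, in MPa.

Equilibrium of a rigid end plate with no external load gives equal and opposite internal forces ±P in the two members. Since α_{steel} > α_{invar}, heating drives the steel into compression and the invar into tension.
Equating the net (thermal + elastic) strains gives |α₁ − α₂|·ΔT = P·[1/(A₁E₁) + 1/(A₂E₂)].
|α₁ − α₂|·ΔT = 11.1×10⁻⁶ × 111 = 0.001232.
1/(A₁E₁) + 1/(A₂E₂) = 1/(2475×141×10³) + 1/(1875×203×10³) = 5.493×10⁻⁹ N⁻¹.
So P = 0.001232 / 5.493×10⁻⁹ = 224.3 kN.
σ_{invar} = P/A₁ = 224300/2475 = 90.63 MPa, tensile.

σ ≈ 90.6 MPa (tensile)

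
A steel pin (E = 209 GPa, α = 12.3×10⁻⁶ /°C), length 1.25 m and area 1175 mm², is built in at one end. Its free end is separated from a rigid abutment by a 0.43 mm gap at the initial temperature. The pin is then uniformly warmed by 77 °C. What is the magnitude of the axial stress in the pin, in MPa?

Unrestrained expansion: δ_free = αΔT L = 12.3×10⁻⁶ × 77 × 1250 = 1.184 mm.
After closing the 0.43 mm clearance, 1.184 − 0.43 = 0.7539 mm of expansion remains to be suppressed by the wall.
Compatibility: PL/(AE) = 0.7539 mm, so σ = P/A = E × (0.7539/1250) = 126 MPa.

σ ≈ 126 MPa (compressive)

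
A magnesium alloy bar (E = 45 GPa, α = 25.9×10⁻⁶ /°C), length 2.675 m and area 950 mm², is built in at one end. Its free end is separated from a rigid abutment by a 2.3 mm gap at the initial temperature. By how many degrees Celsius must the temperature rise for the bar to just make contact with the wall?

ΔT ≈ 33.2 °C

The gap closes when αΔT L = 2.3 mm, since the bar is still unstressed at that instant.
ΔT = 2.3 / (25.9×10⁻⁶ × 2675) = 33.2 °C.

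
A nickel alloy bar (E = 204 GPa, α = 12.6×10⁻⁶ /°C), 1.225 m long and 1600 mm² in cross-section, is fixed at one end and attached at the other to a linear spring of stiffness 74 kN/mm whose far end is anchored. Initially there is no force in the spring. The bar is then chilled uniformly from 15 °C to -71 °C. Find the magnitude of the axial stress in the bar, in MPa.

σ ≈ 48 MPa (tensile)

If the spring were absent the bar would shorten by αΔT L = 12.6×10⁻⁶ × 86 × 1225 = 1.327 mm.
Let P be the tensile force in the spring. The bar extends elastically by PL/(AE) and the spring stretches by P/k; together these equal δ_free.
So P = δ_free / [L/(AE) + 1/k] = 1.327 / [ 1225/(1600×204×10³) + 1/(74×10³) ].
P = 1.327 / 1.727×10⁻⁵ = 76880 N.
σ = P/A = 76880/1600 = 48.05 MPa.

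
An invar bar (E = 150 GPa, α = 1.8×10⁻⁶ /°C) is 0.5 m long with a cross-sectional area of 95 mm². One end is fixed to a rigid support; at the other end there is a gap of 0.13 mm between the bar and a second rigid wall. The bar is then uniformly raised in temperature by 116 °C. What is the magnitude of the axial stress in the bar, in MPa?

If the wall were absent the bar would grow by αΔT L = 1.8×10⁻⁶ × 116 × 500 = 0.1044 mm.
Since δ_free = 0.104 mm is less than the 0.13 mm gap, the bar never touches the wall. No axial force develops.

σ ≈ 0 MPa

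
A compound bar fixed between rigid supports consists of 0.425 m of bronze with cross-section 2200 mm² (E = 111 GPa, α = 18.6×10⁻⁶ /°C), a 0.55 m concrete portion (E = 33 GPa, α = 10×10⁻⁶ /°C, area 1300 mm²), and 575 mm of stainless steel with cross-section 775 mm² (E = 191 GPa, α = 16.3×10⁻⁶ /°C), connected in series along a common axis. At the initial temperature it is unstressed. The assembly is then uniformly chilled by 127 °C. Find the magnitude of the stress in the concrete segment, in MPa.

σ ≈ 121 MPa (tensile)

With the walls removed the bar would change length by δ_free = Σ αᵢΔT Lᵢ = 18.6×10⁻⁶×127×425 + 10×10⁻⁶×127×550 + 16.3×10⁻⁶×127×575 = 2.893 mm.
The rigid supports impose zero overall length change; the single axial force P common to all segments must satisfy P Σ Lᵢ/(AᵢEᵢ) = δ_free.
Σ Lᵢ/(AᵢEᵢ) = 425/(2200×111×10³) + 550/(1300×33×10³) + 575/(775×191×10³) = 1.845×10⁻⁵ mm/N.
P = 2.893 / 1.845×10⁻⁵ = 156800 N = 156.8 kN, tensile.
σ_{concrete} = P / A = 156800 / 1300 = 120.6 MPa.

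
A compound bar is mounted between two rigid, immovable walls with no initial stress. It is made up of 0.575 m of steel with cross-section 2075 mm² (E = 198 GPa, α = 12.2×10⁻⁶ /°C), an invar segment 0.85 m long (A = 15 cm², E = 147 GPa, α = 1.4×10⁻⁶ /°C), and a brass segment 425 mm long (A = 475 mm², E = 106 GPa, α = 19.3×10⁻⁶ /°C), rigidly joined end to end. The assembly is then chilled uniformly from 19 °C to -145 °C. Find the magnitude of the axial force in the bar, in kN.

P ≈ 196 kN (tensile)

Free thermal contraction of the whole bar: Σ αᵢΔT Lᵢ = 12.2×10⁻⁶×164×575 + 1.4×10⁻⁶×164×850 + 19.3×10⁻⁶×164×425 = 2.691 mm.
Since the ends are fixed, an axial force P builds up, equal in every segment, with P · Σ Lᵢ/(AᵢEᵢ) = δ_free.
The series flexibility is Σ Lᵢ/(AᵢEᵢ) = 575/(2075×198×10³) + 850/(1500×147×10³) + 425/(475×106×10³) = 1.37×10⁻⁵ mm/N.
P = 2.691 / 1.37×10⁻⁵ = 196500 N = 196.5 kN, tensile.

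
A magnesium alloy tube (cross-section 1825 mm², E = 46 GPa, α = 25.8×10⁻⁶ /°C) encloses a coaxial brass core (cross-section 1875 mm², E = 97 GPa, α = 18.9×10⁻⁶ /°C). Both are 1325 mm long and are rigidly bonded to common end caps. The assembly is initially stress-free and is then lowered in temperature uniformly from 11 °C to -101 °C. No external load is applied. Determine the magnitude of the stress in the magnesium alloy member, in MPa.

The magnesium alloy has the larger α, so on cooling it would change length more than the brass if both were free. The rigid plates force a common final length, so the magnesium alloy is put into tension and the brass into compression, with equal and opposite forces P (no external load).
Equating the net (thermal + elastic) strains gives |α₁ − α₂|·ΔT = P·[1/(A₁E₁) + 1/(A₂E₂)].
|α₁ − α₂|·ΔT = 6.9×10⁻⁶ × 112 = 0.0007728.
1/(A₁E₁) + 1/(A₂E₂) = 1/(1825×46×10³) + 1/(1875×97×10³) = 1.741×10⁻⁸ N⁻¹.
So P = 0.0007728 / 1.741×10⁻⁸ = 44.39 kN.
σ_{magnesium alloy} = P/A₁ = 44390/1825 = 24.32 MPa, tensile.

σ ≈ 24.3 MPa (tensile)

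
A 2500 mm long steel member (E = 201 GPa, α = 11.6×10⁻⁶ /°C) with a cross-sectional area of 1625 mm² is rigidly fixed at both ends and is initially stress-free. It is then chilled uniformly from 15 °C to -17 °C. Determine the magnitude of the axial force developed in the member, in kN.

P ≈ 121 kN (tensile)

Full restraint means ε = 0, so the stress is σ = EαΔT = 201×10³ × 11.6×10⁻⁶ × 32 = 74.61 MPa.
Then P = σA = 74.61 × 1625 mm² = 121.2 kN, tensile.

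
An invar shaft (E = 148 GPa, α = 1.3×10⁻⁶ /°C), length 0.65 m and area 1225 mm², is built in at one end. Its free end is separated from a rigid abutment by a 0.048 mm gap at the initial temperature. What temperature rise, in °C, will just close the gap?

Contact occurs when the free expansion equals the gap: αΔT L = 0.048 mm.
ΔT = 0.048 / (1.3×10⁻⁶ × 650) = 56.8 °C.

ΔT ≈ 56.8 °C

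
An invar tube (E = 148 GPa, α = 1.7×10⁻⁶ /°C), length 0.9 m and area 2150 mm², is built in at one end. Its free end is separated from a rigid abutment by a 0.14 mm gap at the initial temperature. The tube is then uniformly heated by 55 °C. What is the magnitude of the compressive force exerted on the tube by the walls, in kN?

P ≈ 0 kN

Free thermal elongation = αΔT L = 1.7×10⁻⁶ × 55 × 900 = 0.08415 mm.
This is smaller than the 0.14 mm clearance, so the tube expands freely without reaching the stop — the stress is zero.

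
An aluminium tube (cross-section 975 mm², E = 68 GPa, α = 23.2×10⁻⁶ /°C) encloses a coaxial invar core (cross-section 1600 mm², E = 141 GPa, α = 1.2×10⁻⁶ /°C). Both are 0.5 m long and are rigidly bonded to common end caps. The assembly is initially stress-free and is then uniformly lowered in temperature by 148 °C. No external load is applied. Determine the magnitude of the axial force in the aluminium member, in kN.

The aluminium has the larger α, so on cooling it would change length more than the invar if both were free. The rigid plates force a common final length, so the aluminium is put into tension and the invar into compression, with equal and opposite forces P (no external load).
Equating the net (thermal + elastic) strains gives |α₁ − α₂|·ΔT = P·[1/(A₁E₁) + 1/(A₂E₂)].
|α₁ − α₂|·ΔT = 22×10⁻⁶ × 148 = 0.003256.
1/(A₁E₁) + 1/(A₂E₂) = 1/(975×68×10³) + 1/(1600×141×10³) = 1.952×10⁻⁸ N⁻¹.
So P = 0.003256 / 1.952×10⁻⁸ = 166.8 kN.

P ≈ 167 kN (tensile in the aluminium)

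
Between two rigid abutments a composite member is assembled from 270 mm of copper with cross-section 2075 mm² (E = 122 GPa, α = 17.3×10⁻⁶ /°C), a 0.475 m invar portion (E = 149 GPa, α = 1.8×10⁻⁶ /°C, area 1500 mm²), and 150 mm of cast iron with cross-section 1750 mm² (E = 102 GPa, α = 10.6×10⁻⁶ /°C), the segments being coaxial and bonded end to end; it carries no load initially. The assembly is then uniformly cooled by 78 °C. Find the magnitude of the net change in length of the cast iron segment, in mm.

|ΔL| ≈ 0.00834 mm

Free thermal contraction of the whole bar: Σ αᵢΔT Lᵢ = 17.3×10⁻⁶×78×270 + 1.8×10⁻⁶×78×475 + 10.6×10⁻⁶×78×150 = 0.555 mm.
The rigid supports impose zero overall length change; the single axial force P common to all segments must satisfy P Σ Lᵢ/(AᵢEᵢ) = δ_free.
Σ Lᵢ/(AᵢEᵢ) = 270/(2075×122×10³) + 475/(1500×149×10³) + 150/(1750×102×10³) = 4.032×10⁻⁶ mm/N.
P = 0.555 / 4.032×10⁻⁶ = 137700 N = 137.7 kN, tensile.
For the cast iron segment, free thermal change = 10.6×10⁻⁶×78×150 = 0.124 mm and elastic change from P = 137700×150/(1750×102×10³) = 0.1157 mm; these oppose, so the net change is 0.00834 mm (segment shortens).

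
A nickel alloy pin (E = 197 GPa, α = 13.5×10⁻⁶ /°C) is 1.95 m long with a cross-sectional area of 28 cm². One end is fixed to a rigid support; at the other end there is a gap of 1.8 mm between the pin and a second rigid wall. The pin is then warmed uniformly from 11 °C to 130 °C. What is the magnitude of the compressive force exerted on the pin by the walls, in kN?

P ≈ 377 kN

Unrestrained expansion: δ_free = αΔT L = 13.5×10⁻⁶ × 119 × 1950 = 3.133 mm.
After closing the 1.8 mm clearance, 3.133 − 1.8 = 1.333 mm of expansion remains to be suppressed by the wall.
That suppressed elongation corresponds to σ = E·Δ/L = 197×10³ × 1.333/1950 = 134.6 MPa.
Force on the wall = σA = 134.6 × 2800 mm² = 377 kN.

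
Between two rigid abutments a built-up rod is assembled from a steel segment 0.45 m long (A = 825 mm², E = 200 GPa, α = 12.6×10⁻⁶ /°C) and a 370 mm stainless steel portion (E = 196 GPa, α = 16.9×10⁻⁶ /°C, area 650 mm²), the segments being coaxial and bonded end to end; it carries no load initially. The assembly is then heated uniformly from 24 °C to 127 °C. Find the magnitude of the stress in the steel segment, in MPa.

σ ≈ 264 MPa (compressive)

If the supports were absent, the total length change would be Σ αᵢΔT Lᵢ = 12.6×10⁻⁶×103×450 + 16.9×10⁻⁶×103×370 = 1.228 mm.
Since the ends are fixed, an axial force P builds up, equal in every segment, with P · Σ Lᵢ/(AᵢEᵢ) = δ_free.
Σ Lᵢ/(AᵢEᵢ) = 450/(825×200×10³) + 370/(650×196×10³) = 5.632×10⁻⁶ mm/N.
P = 1.228 / 5.632×10⁻⁶ = 218100 N = 218.1 kN, compressive.
σ_{steel} = P / A = 218100 / 825 = 264.3 MPa.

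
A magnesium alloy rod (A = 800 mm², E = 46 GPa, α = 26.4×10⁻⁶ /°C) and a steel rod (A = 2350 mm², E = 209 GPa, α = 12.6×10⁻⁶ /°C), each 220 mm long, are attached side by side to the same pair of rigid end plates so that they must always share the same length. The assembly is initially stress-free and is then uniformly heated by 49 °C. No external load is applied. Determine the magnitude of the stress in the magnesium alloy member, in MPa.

Both members must finish at the same length. With the larger α, the magnesium alloy tends to over-expand; the plates restrain it, putting the magnesium alloy in compression and the steel in tension. With no external load the two internal forces are equal and opposite, magnitude P.
Setting the final lengths equal and cancelling L: (α₁ − α₂)ΔT = P/(A₁E₁) + P/(A₂E₂).
|α₁ − α₂|·ΔT = 13.8×10⁻⁶ × 49 = 0.0006762.
1/(A₁E₁) + 1/(A₂E₂) = 1/(800×46×10³) + 1/(2350×209×10³) = 2.921×10⁻⁸ N⁻¹.
P = 0.0006762 / 2.921×10⁻⁸ = 23150 N = 23.15 kN.
σ_{magnesium alloy} = P/A₁ = 23150/800 = 28.94 MPa, compressive.

σ ≈ 28.9 MPa (compressive)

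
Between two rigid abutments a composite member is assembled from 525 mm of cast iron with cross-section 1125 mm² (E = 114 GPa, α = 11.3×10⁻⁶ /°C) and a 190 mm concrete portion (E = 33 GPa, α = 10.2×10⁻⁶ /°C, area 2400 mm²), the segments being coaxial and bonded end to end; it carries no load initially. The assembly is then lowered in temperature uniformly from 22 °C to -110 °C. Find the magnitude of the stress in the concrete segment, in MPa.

σ ≈ 66.7 MPa (tensile)

With the walls removed the bar would change length by δ_free = Σ αᵢΔT Lᵢ = 11.3×10⁻⁶×132×525 + 10.2×10⁻⁶×132×190 = 1.039 mm.
The rigid supports impose zero overall length change; the single axial force P common to all segments must satisfy P Σ Lᵢ/(AᵢEᵢ) = δ_free.
The series flexibility is Σ Lᵢ/(AᵢEᵢ) = 525/(1125×114×10³) + 190/(2400×33×10³) = 6.493×10⁻⁶ mm/N.
P = 1.039 / 6.493×10⁻⁶ = 160000 N = 160 kN, tensile.
σ_{concrete} = P / A = 160000 / 2400 = 66.67 MPa.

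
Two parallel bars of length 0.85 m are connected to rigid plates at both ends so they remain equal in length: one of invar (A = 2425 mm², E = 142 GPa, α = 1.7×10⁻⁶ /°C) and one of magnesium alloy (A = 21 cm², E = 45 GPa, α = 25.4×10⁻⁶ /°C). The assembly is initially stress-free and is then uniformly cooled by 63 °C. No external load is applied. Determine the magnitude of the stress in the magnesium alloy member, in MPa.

σ ≈ 52.7 MPa (tensile)

The magnesium alloy has the larger α, so on cooling it would change length more than the invar if both were free. The rigid plates force a common final length, so the magnesium alloy is put into tension and the invar into compression, with equal and opposite forces P (no external load).
Equating the net (thermal + elastic) strains gives |α₁ − α₂|·ΔT = P·[1/(A₁E₁) + 1/(A₂E₂)].
|α₁ − α₂|·ΔT = 23.7×10⁻⁶ × 63 = 0.001493.
1/(A₁E₁) + 1/(A₂E₂) = 1/(2425×142×10³) + 1/(2100×45×10³) = 1.349×10⁻⁸ N⁻¹.
So P = 0.001493 / 1.349×10⁻⁸ = 110.7 kN.
σ_{magnesium alloy} = P/A₂ = 110700/2100 = 52.72 MPa, tensile.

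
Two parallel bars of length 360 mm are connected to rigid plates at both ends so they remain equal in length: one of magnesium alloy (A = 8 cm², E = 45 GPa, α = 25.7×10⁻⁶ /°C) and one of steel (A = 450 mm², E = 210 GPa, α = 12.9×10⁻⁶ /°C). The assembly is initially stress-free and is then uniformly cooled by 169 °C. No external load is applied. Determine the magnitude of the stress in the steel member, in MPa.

The magnesium alloy has the larger α, so on cooling it would change length more than the steel if both were free. The rigid plates force a common final length, so the magnesium alloy is put into tension and the steel into compression, with equal and opposite forces P (no external load).
Compatibility of the two members (thermal + elastic change equal): (α₁ − α₂)ΔT = P·[1/(A₁E₁) + 1/(A₂E₂)].
|α₁ − α₂|·ΔT = 12.8×10⁻⁶ × 169 = 0.002163.
1/(A₁E₁) + 1/(A₂E₂) = 1/(800×45×10³) + 1/(450×210×10³) = 3.836×10⁻⁸ N⁻¹.
So P = 0.002163 / 3.836×10⁻⁸ = 56.39 kN.
σ_{steel} = P/A₂ = 56390/450 = 125.3 MPa, compressive.

σ ≈ 125 MPa (compressive)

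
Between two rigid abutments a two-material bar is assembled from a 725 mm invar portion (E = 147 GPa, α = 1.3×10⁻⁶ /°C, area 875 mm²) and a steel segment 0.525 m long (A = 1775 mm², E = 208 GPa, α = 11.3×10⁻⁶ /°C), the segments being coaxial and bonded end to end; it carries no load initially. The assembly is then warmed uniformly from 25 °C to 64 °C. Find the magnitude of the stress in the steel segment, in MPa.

σ ≈ 21.4 MPa (compressive)

If the supports were absent, the total length change would be Σ αᵢΔT Lᵢ = 1.3×10⁻⁶×39×725 + 11.3×10⁻⁶×39×525 = 0.2681 mm.
Since the ends are fixed, an axial force P builds up, equal in every segment, with P · Σ Lᵢ/(AᵢEᵢ) = δ_free.
Σ Lᵢ/(AᵢEᵢ) = 725/(875×147×10³) + 525/(1775×208×10³) = 7.059×10⁻⁶ mm/N.
P = 0.2681 / 7.059×10⁻⁶ = 37990 N = 37.99 kN, compressive.
σ_{steel} = P / A = 37990 / 1775 = 21.4 MPa.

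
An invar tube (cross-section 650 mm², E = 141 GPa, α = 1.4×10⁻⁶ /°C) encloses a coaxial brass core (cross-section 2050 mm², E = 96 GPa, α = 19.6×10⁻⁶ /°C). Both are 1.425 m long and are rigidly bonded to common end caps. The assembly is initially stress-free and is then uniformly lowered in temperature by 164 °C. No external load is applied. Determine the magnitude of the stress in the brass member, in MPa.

σ ≈ 91 MPa (tensile)

Both members must finish at the same length. With the larger α, the brass tends to over-contract; the plates restrain it, putting the brass in tension and the invar in compression. With no external load the two internal forces are equal and opposite, magnitude P.
Equating the net (thermal + elastic) strains gives |α₁ − α₂|·ΔT = P·[1/(A₁E₁) + 1/(A₂E₂)].
|α₁ − α₂|·ΔT = 18.2×10⁻⁶ × 164 = 0.002985.
1/(A₁E₁) + 1/(A₂E₂) = 1/(650×141×10³) + 1/(2050×96×10³) = 1.599×10⁻⁸ N⁻¹.
P = 0.002985 / 1.599×10⁻⁸ = 186600 N = 186.6 kN.
σ_{brass} = P/A₂ = 186600/2050 = 91.04 MPa, tensile.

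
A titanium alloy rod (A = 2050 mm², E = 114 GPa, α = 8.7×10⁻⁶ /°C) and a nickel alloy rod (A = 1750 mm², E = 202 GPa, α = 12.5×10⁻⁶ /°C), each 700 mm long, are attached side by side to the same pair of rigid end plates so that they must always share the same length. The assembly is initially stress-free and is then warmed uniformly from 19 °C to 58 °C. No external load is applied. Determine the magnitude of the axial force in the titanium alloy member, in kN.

P ≈ 20.9 kN (tensile in the titanium alloy)

Both members must finish at the same length. With the larger α, the nickel alloy tends to over-expand; the plates restrain it, putting the nickel alloy in compression and the titanium alloy in tension. With no external load the two internal forces are equal and opposite, magnitude P.
Equating the net (thermal + elastic) strains gives |α₁ − α₂|·ΔT = P·[1/(A₁E₁) + 1/(A₂E₂)].
|α₁ − α₂|·ΔT = 3.8×10⁻⁶ × 39 = 0.0001482.
1/(A₁E₁) + 1/(A₂E₂) = 1/(2050×114×10³) + 1/(1750×202×10³) = 7.108×10⁻⁹ N⁻¹.
P = 0.0001482 / 7.108×10⁻⁹ = 20850 N = 20.85 kN.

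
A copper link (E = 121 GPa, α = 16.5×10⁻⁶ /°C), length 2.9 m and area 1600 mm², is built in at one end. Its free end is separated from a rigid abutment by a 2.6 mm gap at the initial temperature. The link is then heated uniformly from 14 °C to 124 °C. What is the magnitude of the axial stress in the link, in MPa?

σ ≈ 111 MPa (compressive)

Free thermal elongation = αΔT L = 16.5×10⁻⁶ × 110 × 2900 = 5.263 mm.
The gap closes (δ_free > 2.6 mm) and the wall then resists a further 5.263 − 2.6 = 2.663 mm of expansion.
So σ = E(δ_free − g)/L = 121×10³ × 2.663/2900 = 111.1 MPa.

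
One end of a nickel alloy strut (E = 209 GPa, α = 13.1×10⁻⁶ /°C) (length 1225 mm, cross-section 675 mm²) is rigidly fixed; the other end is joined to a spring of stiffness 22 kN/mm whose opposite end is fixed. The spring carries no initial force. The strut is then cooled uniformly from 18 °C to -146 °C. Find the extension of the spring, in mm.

If the spring were absent the strut would shorten by αΔT L = 13.1×10⁻⁶ × 164 × 1225 = 2.632 mm.
With a force P in the spring, the elastic change of the strut is PL/(AE) and that of the spring is P/k; compatibility requires their sum to equal δ_free.
P [ L/(AE) + 1/k ] = δ_free → P [ 1225/(675×209×10³) + 1/(22×10³) ] = 2.632.
P = 2.632 / 5.414×10⁻⁵ = 48610 N.
Spring extension = P/k = 48610/(22×10³) = 2.21 mm.

δ ≈ 2.21 mm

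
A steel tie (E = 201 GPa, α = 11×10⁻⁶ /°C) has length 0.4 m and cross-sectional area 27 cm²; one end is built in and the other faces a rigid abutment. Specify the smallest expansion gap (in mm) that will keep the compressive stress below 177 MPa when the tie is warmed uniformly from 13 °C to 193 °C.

With no wall the tie would lengthen by αΔT L = 11×10⁻⁶ × 180 × 400 = 0.792 mm.
A stress of 177 MPa corresponds to the wall pushing the tie back by σL/E = 177×400/(201×10³) = 0.3522 mm.
So the gap has to take up the difference, g_min = δ_free − σL/E = 0.792 − 0.3522 = 0.4398 mm.

g ≈ 0.44 mm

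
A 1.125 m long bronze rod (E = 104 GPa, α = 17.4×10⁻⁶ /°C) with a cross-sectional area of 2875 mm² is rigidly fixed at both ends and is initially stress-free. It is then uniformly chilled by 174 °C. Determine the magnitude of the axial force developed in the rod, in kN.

Full restraint means ε = 0, so the stress is σ = EαΔT = 104×10³ × 17.4×10⁻⁶ × 174 = 314.9 MPa.
Then P = σA = 314.9 × 2875 mm² = 905.3 kN, tensile.

P ≈ 905 kN (tensile)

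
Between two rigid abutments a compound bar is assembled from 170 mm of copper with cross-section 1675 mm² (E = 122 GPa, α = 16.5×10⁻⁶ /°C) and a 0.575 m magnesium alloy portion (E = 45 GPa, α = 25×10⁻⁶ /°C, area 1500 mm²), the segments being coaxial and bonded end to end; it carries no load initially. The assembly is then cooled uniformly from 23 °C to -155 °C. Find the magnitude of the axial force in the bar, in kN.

With the walls removed the bar would change length by δ_free = Σ αᵢΔT Lᵢ = 16.5×10⁻⁶×178×170 + 25×10⁻⁶×178×575 = 3.058 mm.
The walls prevent any net length change, so an axial force P (same in every segment) develops. Compatibility: P · Σ Lᵢ/(AᵢEᵢ) = δ_free.
Σ Lᵢ/(AᵢEᵢ) = 170/(1675×122×10³) + 575/(1500×45×10³) = 9.35×10⁻⁶ mm/N.
So P = 3.058 / 9.35×10⁻⁶ = 327 kN, tensile.

P ≈ 327 kN (tensile)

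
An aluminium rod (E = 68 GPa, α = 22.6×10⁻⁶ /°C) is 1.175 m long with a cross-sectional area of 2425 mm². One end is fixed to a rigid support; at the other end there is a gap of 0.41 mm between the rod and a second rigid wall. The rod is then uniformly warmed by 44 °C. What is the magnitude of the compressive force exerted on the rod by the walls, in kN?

P ≈ 106 kN

Unrestrained expansion: δ_free = αΔT L = 22.6×10⁻⁶ × 44 × 1175 = 1.168 mm.
This exceeds the 0.41 mm gap, so the wall pushes back. The portion of expansion that must be recovered elastically is δ_free − gap = 1.168 − 0.41 = 0.7584 mm.
Compatibility: PL/(AE) = 0.7584 mm, so σ = P/A = E × (0.7584/1175) = 43.89 MPa.
Force on the wall = σA = 43.89 × 2425 mm² = 106.4 kN.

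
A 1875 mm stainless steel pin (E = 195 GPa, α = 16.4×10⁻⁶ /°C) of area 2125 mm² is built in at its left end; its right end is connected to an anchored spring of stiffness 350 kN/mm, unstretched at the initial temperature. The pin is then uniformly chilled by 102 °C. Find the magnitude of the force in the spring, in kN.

If the spring were absent the pin would shorten by αΔT L = 16.4×10⁻⁶ × 102 × 1875 = 3.136 mm.
With a force P in the spring, the elastic change of the pin is PL/(AE) and that of the spring is P/k; compatibility requires their sum to equal δ_free.
P [ L/(AE) + 1/k ] = δ_free → P [ 1875/(2125×195×10³) + 1/(350×10³) ] = 3.136.
P = 3.136 / 7.382×10⁻⁶ = 424900 N.

P ≈ 425 kN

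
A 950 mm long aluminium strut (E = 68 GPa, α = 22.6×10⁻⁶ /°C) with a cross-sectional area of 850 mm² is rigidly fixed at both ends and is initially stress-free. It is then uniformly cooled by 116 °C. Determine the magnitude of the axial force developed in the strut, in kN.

P ≈ 152 kN (tensile)

Full restraint means ε = 0, so the stress is σ = EαΔT = 68×10³ × 22.6×10⁻⁶ × 116 = 178.3 MPa.
P = AEαΔT = 850 × 68×10³ × 22.6×10⁻⁶ × 116 = 151.5 kN (tensile).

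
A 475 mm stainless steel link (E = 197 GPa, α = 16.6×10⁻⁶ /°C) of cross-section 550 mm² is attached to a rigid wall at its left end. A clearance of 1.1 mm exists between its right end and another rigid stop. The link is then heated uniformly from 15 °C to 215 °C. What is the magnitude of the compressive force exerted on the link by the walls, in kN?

If the wall were absent the link would grow by αΔT L = 16.6×10⁻⁶ × 200 × 475 = 1.577 mm.
After closing the 1.1 mm clearance, 1.577 − 1.1 = 0.477 mm of expansion remains to be suppressed by the wall.
So σ = E(δ_free − g)/L = 197×10³ × 0.477/475 = 197.8 MPa.
P = σA = 197.8 × 550 = 108.8 kN.

P ≈ 109 kN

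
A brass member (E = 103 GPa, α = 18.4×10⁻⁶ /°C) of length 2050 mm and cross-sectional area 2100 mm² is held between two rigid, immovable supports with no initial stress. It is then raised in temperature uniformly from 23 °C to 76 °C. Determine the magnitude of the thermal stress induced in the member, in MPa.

σ ≈ 100 MPa (compressive)

Because both ends are immovable the net strain is zero, and the suppressed thermal strain is αΔT = 18.4×10⁻⁶ × 53 = 975.2×10⁻⁶.
The stress required to suppress this strain is σ = Eε = 103×10³ × 975.2×10⁻⁶ = 100.4 MPa, compressive since the member is trying to expand.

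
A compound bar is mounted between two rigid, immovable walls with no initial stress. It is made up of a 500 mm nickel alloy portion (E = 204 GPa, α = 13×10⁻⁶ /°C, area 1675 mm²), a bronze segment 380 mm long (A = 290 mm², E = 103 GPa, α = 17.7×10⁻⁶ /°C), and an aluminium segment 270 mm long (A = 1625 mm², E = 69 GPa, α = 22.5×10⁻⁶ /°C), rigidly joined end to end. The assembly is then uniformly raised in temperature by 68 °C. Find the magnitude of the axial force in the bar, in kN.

P ≈ 79.1 kN (compressive)

Free thermal expansion of the whole bar: Σ αᵢΔT Lᵢ = 13×10⁻⁶×68×500 + 17.7×10⁻⁶×68×380 + 22.5×10⁻⁶×68×270 = 1.312 mm.
Since the ends are fixed, an axial force P builds up, equal in every segment, with P · Σ Lᵢ/(AᵢEᵢ) = δ_free.
The series flexibility is Σ Lᵢ/(AᵢEᵢ) = 500/(1675×204×10³) + 380/(290×103×10³) + 270/(1625×69×10³) = 1.659×10⁻⁵ mm/N.
Hence P = δ_free / Σ(L/AE) = 1.312/1.659×10⁻⁵ = 79.1 kN (compressive).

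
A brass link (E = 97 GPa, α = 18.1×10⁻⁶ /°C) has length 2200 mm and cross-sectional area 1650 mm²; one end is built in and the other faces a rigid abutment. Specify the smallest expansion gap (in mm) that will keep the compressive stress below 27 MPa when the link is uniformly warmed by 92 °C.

With no wall the link would lengthen by αΔT L = 18.1×10⁻⁶ × 92 × 2200 = 3.663 mm.
A stress of 27 MPa corresponds to the wall pushing the link back by σL/E = 27×2200/(97×10³) = 0.6124 mm.
So the gap has to take up the difference, g_min = δ_free − σL/E = 3.663 − 0.6124 = 3.051 mm.

g ≈ 3.05 mm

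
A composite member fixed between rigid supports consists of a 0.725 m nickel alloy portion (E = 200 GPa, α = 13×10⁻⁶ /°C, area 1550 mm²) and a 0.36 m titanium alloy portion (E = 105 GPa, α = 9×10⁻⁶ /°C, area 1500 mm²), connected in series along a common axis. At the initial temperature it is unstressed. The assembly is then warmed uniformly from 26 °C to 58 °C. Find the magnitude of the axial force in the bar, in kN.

Free thermal expansion of the whole bar: Σ αᵢΔT Lᵢ = 13×10⁻⁶×32×725 + 9×10⁻⁶×32×360 = 0.4053 mm.
Since the ends are fixed, an axial force P builds up, equal in every segment, with P · Σ Lᵢ/(AᵢEᵢ) = δ_free.
Σ Lᵢ/(AᵢEᵢ) = 725/(1550×200×10³) + 360/(1500×105×10³) = 4.624×10⁻⁶ mm/N.
Hence P = δ_free / Σ(L/AE) = 0.4053/4.624×10⁻⁶ = 87.64 kN (compressive).

P ≈ 87.6 kN (compressive)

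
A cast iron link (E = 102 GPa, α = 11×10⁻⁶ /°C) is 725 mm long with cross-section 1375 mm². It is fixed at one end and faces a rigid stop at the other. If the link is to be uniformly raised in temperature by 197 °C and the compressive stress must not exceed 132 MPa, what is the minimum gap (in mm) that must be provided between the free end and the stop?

With no wall the link would lengthen by αΔT L = 11×10⁻⁶ × 197 × 725 = 1.571 mm.
A stress of 132 MPa corresponds to the wall pushing the link back by σL/E = 132×725/(102×10³) = 0.9382 mm.
So the gap has to take up the difference, g_min = δ_free − σL/E = 1.571 − 0.9382 = 0.6328 mm.

g ≈ 0.633 mm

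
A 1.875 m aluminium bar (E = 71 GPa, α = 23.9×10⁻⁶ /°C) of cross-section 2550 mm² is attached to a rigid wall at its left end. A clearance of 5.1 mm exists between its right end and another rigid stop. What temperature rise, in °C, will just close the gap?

ΔT ≈ 114 °C

Contact occurs when the free expansion equals the gap: αΔT L = 5.1 mm.
ΔT = 5.1 / (23.9×10⁻⁶ × 1875) = 113.8 °C.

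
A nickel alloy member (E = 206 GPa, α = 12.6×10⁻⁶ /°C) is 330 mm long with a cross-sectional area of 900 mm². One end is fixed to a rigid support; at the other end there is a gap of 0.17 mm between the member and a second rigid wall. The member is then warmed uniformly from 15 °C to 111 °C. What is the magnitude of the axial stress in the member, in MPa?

Free thermal elongation = αΔT L = 12.6×10⁻⁶ × 96 × 330 = 0.3992 mm.
The gap closes (δ_free > 0.17 mm) and the wall then resists a further 0.3992 − 0.17 = 0.2292 mm of expansion.
Compatibility: PL/(AE) = 0.2292 mm, so σ = P/A = E × (0.2292/330) = 143.1 MPa.

σ ≈ 143 MPa (compressive)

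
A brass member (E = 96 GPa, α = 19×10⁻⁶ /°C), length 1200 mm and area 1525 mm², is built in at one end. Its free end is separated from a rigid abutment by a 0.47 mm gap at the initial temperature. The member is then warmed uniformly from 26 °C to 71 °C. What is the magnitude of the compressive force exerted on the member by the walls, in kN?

Free thermal elongation = αΔT L = 19×10⁻⁶ × 45 × 1200 = 1.026 mm.
This exceeds the 0.47 mm gap, so the wall pushes back. The portion of expansion that must be recovered elastically is δ_free − gap = 1.026 − 0.47 = 0.556 mm.
So σ = E(δ_free − g)/L = 96×10³ × 0.556/1200 = 44.48 MPa.
Force on the wall = σA = 44.48 × 1525 mm² = 67.83 kN.

P ≈ 67.8 kN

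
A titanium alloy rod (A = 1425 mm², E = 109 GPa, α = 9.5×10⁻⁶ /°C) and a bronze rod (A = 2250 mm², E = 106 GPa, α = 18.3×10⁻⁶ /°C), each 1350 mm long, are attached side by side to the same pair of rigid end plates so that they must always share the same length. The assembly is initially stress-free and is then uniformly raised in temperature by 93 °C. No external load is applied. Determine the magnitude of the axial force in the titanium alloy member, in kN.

P ≈ 77 kN (tensile in the titanium alloy)

The bronze has the larger α, so on heating it would change length more than the titanium alloy if both were free. The rigid plates force a common final length, so the bronze is put into compression and the titanium alloy into tension, with equal and opposite forces P (no external load).
Compatibility of the two members (thermal + elastic change equal): (α₁ − α₂)ΔT = P·[1/(A₁E₁) + 1/(A₂E₂)].
|α₁ − α₂|·ΔT = 8.8×10⁻⁶ × 93 = 0.0008184.
1/(A₁E₁) + 1/(A₂E₂) = 1/(1425×109×10³) + 1/(2250×106×10³) = 1.063×10⁻⁸ N⁻¹.
P = 0.0008184 / 1.063×10⁻⁸ = 76980 N = 76.98 kN.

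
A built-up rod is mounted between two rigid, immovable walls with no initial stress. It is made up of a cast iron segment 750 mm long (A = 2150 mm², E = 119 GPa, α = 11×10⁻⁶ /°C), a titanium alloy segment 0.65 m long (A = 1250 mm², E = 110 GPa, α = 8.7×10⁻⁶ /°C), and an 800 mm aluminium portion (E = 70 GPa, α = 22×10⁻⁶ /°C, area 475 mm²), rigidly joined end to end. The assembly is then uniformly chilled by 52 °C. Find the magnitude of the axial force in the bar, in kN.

P ≈ 51.6 kN (tensile)

If the supports were absent, the total length change would be Σ αᵢΔT Lᵢ = 11×10⁻⁶×52×750 + 8.7×10⁻⁶×52×650 + 22×10⁻⁶×52×800 = 1.638 mm.
The walls prevent any net length change, so an axial force P (same in every segment) develops. Compatibility: P · Σ Lᵢ/(AᵢEᵢ) = δ_free.
The series flexibility is Σ Lᵢ/(AᵢEᵢ) = 750/(2150×119×10³) + 650/(1250×110×10³) + 800/(475×70×10³) = 3.172×10⁻⁵ mm/N.
P = 1.638 / 3.172×10⁻⁵ = 51650 N = 51.65 kN, tensile.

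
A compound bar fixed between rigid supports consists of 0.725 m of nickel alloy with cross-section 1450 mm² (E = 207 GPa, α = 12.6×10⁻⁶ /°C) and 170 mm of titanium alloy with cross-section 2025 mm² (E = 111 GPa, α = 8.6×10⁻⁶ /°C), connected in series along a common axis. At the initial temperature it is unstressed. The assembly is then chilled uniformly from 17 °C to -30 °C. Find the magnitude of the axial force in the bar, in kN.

P ≈ 157 kN (tensile)

Free thermal contraction of the whole bar: Σ αᵢΔT Lᵢ = 12.6×10⁻⁶×47×725 + 8.6×10⁻⁶×47×170 = 0.4981 mm.
The walls prevent any net length change, so an axial force P (same in every segment) develops. Compatibility: P · Σ Lᵢ/(AᵢEᵢ) = δ_free.
Σ Lᵢ/(AᵢEᵢ) = 725/(1450×207×10³) + 170/(2025×111×10³) = 3.172×10⁻⁶ mm/N.
Hence P = δ_free / Σ(L/AE) = 0.4981/3.172×10⁻⁶ = 157 kN (tensile).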